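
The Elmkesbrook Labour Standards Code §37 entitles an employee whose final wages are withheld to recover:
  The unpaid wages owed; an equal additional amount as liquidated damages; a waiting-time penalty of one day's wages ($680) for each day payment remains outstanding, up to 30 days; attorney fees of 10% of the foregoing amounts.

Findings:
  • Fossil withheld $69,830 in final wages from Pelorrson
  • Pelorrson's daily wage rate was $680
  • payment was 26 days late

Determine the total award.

$173,074

Liquidated damages (equal amount): $69,830
Penalty days: min(26, 30) = 26
Waiting-time penalty: 26 × $680 = $17,680
Subtotal: $69,830 + $69,830 + $17,680 = $157,340
Attorney fees: 10% of $157,340 = $15,734
Total award: $157,340 + $15,734 = $173,074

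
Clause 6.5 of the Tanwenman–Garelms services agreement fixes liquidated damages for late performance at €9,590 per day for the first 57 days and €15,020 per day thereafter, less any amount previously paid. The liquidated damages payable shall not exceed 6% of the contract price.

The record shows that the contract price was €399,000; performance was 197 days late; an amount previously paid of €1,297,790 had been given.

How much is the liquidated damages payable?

First 57 days: 57 × €9,590 = €546,630
Remaining days: (197 − 57) × €15,020 = €2,102,800
Accrued per-day damages: €546,630 + €2,102,800 = €2,649,430
Less amount previously paid: €2,649,430 − €1,297,790 = €1,351,640
Cap: 6% of €399,000 = €23,940
Cap at €23,940: €1,351,640 exceeds the cap → €23,940

€23,940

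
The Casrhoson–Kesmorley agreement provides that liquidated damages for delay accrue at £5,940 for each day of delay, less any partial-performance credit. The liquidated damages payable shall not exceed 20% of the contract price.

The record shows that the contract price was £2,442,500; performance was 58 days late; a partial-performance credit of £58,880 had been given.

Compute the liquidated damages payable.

£285,640

Per-day damages: 58 × £5,940 = £344,520
Less partial-performance credit: £344,520 − £58,880 = £285,640
Cap: 20% of £2,442,500 = £488,500
Cap at £488,500: £285,640 is within the cap, no reduction.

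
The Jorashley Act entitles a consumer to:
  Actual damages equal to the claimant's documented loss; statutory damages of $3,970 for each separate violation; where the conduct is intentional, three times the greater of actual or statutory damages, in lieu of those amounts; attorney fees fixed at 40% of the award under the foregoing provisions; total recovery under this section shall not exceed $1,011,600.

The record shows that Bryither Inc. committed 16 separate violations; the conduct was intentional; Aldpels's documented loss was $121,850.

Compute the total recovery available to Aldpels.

Statutory damages: 16 × $3,970 = $63,520
Greater of actual damages ($121,850) or statutory damages ($63,520): $121,850
Trebled: 3 × $121,850 = $365,550
Attorney fees: 40% of $365,550 = $146,220
Total before cap: $365,550 + $146,220 = $511,770
Cap at $1,011,600: $511,770 is within the cap, no reduction.

$511,770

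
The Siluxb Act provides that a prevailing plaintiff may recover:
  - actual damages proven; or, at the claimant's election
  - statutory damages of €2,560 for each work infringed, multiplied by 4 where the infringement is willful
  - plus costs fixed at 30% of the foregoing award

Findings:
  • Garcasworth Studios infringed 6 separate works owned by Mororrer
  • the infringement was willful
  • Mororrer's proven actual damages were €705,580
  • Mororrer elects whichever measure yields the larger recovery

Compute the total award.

Statutory damages: 6 × €2,560 = €15,360
Multiplied by 4: 4 × €15,360 = €61,440
Greater of actual damages (€705,580) or enhanced statutory damages (€61,440): €705,580
Costs: 30% of €705,580 = €211,674
Award plus costs: €705,580 + €211,674 = €917,254

€917,254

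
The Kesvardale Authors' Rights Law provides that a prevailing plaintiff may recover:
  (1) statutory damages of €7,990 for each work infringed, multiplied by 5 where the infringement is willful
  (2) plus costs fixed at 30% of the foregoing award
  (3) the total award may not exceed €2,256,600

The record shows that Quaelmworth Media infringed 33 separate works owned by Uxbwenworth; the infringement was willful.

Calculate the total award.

Statutory damages: 33 × €7,990 = €263,670
Multiplied by 5: 5 × €263,670 = €1,318,350
Costs: 30% of €1,318,350 = €395,505
Award plus costs: €1,318,350 + €395,505 = €1,713,855
Cap at €2,256,600: €1,713,855 is within the cap, no reduction.

€1,713,855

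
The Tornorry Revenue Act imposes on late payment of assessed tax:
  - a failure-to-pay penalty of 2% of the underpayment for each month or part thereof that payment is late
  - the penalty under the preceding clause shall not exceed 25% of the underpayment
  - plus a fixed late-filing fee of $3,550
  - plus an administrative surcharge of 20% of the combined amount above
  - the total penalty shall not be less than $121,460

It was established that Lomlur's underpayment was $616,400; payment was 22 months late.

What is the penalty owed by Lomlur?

$189,180

Accrued rate: 2% × 22 = 44%, capped at 25% → 25%
Failure-to-pay penalty: 25% of $616,400 = $154,100
Penalty before surcharge: $154,100 + $3,550 = $157,650
Administrative surcharge: 20% of $157,650 = $31,530
Total penalty: $157,650 + $31,530 = $189,180
Minimum $121,460: $189,180 meets the minimum, no increase.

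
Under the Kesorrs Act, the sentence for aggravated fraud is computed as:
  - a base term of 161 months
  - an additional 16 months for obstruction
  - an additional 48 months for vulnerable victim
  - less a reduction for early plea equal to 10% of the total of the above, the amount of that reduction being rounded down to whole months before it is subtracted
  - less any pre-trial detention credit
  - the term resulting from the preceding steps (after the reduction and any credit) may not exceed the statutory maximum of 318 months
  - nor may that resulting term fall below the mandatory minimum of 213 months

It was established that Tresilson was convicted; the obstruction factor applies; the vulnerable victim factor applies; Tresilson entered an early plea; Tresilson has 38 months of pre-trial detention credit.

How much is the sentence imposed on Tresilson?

Obstruction enhancement: +16 months
Vulnerable victim enhancement: +48 months
Adjusted term: 161 months + 16 months + 48 months = 225 months
Early plea reduction: 10% of 225 months = 22 months (rounded down)
After reduction: 225 − 22 = 203 months
Less pre-trial detention credit: 203 months − 38 months = 165 months
Cap at 318 months: 165 months is within the cap, no reduction.
Minimum 213 months: 165 months is below the minimum → 213 months

213 months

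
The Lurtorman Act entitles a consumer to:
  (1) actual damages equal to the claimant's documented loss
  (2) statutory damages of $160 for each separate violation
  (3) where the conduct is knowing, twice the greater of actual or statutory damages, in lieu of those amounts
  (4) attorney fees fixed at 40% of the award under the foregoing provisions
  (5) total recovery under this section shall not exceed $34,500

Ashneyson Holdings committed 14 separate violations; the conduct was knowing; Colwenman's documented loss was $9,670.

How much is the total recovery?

Statutory damages: 14 × $160 = $2,240
Greater of actual damages ($9,670) or statutory damages ($2,240): $9,670
Doubled: 2 × $9,670 = $19,340
Attorney fees: 40% of $19,340 = $7,736
Total before cap: $19,340 + $7,736 = $27,076
Cap at $34,500: $27,076 is within the cap, no reduction.

$27,076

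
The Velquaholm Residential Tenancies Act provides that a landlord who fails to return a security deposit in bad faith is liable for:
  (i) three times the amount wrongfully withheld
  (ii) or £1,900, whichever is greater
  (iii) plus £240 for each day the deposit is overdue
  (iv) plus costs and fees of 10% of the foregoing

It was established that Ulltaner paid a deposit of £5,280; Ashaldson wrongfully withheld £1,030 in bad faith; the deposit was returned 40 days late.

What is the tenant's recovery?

£13,959

Trebled: 3 × £1,030 = £3,090
Minimum £1,900: £3,090 meets the minimum, no increase.
Late-return penalty: 40 × £240 = £9,600
Damages plus late penalty: £3,090 + £9,600 = £12,690
Costs and fees: 10% of £12,690 = £1,269
Total recovery: £12,690 + £1,269 = £13,959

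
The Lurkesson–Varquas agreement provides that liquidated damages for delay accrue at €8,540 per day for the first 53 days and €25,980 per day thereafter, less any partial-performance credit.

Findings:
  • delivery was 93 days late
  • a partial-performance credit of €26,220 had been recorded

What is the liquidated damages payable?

€1,465,600

First 53 days: 53 × €8,540 = €452,620
Remaining days: (93 − 53) × €25,980 = €1,039,200
Accrued per-day damages: €452,620 + €1,039,200 = €1,491,820
Less partial-performance credit: €1,491,820 − €26,220 = €1,465,600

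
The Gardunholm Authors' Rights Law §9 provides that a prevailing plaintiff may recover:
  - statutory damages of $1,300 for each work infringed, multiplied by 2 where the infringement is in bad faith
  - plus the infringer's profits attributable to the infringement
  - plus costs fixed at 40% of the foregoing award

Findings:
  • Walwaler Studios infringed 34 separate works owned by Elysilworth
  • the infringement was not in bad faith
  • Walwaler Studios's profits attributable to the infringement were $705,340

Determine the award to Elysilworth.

Statutory damages: 34 × $1,300 = $44,200
Infringement not in bad faith: no ×2 enhancement.
Combined award: $44,200 + $705,340 = $749,540
Costs: 40% of $749,540 = $299,816
Award plus costs: $749,540 + $299,816 = $1,049,356

$1,049,356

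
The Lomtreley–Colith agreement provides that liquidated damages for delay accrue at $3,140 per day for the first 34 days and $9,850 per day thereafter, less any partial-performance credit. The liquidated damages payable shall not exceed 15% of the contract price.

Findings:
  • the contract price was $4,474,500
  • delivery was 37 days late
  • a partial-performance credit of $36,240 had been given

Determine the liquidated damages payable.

$100,070

First 34 days: 34 × $3,140 = $106,760
Remaining days: (37 − 34) × $9,850 = $29,550
Accrued per-day damages: $106,760 + $29,550 = $136,310
Less partial-performance credit: $136,310 − $36,240 = $100,070
Cap: 15% of $4,474,500 = $671,175
Cap at $671,175: $100,070 is within the cap, no reduction.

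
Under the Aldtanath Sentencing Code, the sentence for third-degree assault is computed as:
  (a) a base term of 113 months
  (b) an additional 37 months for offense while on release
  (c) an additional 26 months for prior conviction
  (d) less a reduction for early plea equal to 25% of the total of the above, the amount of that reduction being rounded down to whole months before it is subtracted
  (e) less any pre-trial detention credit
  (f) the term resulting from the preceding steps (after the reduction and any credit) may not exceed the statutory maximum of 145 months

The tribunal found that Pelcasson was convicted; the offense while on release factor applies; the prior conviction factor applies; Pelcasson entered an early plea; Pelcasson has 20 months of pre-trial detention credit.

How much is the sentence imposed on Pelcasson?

Offense while on release enhancement: +37 months
Prior conviction enhancement: +26 months
Adjusted term: 113 months + 37 months + 26 months = 176 months
Early plea reduction: 25% of 176 months = 44 months (rounded down)
After reduction: 176 − 44 = 132 months
Less pre-trial detention credit: 132 months − 20 months = 112 months
Cap at 145 months: 112 months is within the cap, no reduction.

Sentence: 112 months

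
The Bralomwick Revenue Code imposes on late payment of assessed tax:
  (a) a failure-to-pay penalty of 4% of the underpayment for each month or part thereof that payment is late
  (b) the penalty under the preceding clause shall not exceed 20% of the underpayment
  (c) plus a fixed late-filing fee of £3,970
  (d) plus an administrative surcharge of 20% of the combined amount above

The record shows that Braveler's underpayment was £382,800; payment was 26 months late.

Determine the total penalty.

Penalty: £96,636

Accrued rate: 4% × 26 = 104%, capped at 20% → 20%
Failure-to-pay penalty: 20% of £382,800 = £76,560
Penalty before surcharge: £76,560 + £3,970 = £80,530
Administrative surcharge: 20% of £80,530 = £16,106
Total penalty: £80,530 + £16,106 = £96,636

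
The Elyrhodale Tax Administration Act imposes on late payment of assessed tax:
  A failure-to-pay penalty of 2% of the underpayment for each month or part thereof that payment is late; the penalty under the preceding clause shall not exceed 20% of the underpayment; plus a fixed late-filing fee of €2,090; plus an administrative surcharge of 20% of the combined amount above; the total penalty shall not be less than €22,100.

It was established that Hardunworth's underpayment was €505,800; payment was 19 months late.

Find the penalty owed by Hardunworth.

€123,900

Accrued rate: 2% × 19 = 38%, capped at 20% → 20%
Failure-to-pay penalty: 20% of €505,800 = €101,160
Penalty before surcharge: €101,160 + €2,090 = €103,250
Administrative surcharge: 20% of €103,250 = €20,650
Total penalty: €103,250 + €20,650 = €123,900
Minimum €22,100: €123,900 meets the minimum, no increase.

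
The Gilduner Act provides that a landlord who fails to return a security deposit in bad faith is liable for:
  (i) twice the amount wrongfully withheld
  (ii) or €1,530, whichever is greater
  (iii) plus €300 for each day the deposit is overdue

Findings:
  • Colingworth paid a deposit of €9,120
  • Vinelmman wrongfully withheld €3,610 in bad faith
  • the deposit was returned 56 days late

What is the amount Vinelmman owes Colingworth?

€24,020

Doubled: 2 × €3,610 = €7,220
Minimum €1,530: €7,220 meets the minimum, no increase.
Late-return penalty: 56 × €300 = €16,800
Damages plus late penalty: €7,220 + €16,800 = €24,020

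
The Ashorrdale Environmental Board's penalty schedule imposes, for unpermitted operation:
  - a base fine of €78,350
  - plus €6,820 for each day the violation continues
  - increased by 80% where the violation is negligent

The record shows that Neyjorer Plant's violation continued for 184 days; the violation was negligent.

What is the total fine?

Per-day component: 184 × €6,820 = €1,254,880
Base plus per-day: €78,350 + €1,254,880 = €1,333,230
Enhancement: 80% of €1,333,230 = €1,066,584
Enhanced fine: €1,333,230 + €1,066,584 = €2,399,814

€2,399,814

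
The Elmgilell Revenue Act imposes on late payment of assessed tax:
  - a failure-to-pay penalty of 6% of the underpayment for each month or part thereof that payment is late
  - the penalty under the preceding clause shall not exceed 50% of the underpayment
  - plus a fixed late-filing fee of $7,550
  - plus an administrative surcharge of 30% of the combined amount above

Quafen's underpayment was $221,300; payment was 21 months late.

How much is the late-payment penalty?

Penalty: $153,660

Accrued rate: 6% × 21 = 126%, capped at 50% → 50%
Failure-to-pay penalty: 50% of $221,300 = $110,650
Penalty before surcharge: $110,650 + $7,550 = $118,200
Administrative surcharge: 30% of $118,200 = $35,460
Total penalty: $118,200 + $35,460 = $153,660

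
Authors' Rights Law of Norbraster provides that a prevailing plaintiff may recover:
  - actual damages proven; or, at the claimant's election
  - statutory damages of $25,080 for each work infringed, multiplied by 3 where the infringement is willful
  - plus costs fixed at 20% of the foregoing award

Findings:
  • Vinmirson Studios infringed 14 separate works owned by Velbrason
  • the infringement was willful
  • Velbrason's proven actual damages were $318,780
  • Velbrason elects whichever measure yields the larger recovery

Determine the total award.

Statutory damages: 14 × $25,080 = $351,120
Trebled: 3 × $351,120 = $1,053,360
Greater of actual damages ($318,780) or enhanced statutory damages ($1,053,360): $1,053,360
Costs: 20% of $1,053,360 = $210,672
Award plus costs: $1,053,360 + $210,672 = $1,264,032

Award: $1,264,032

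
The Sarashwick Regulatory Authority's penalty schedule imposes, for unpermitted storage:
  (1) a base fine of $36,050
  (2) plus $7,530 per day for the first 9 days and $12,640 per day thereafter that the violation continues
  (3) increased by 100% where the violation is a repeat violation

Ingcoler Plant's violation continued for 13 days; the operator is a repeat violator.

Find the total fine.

$308,760

First 9 days: 9 × $7,530 = $67,770
Remaining days: (13 − 9) × $12,640 = $50,560
Per-day component: $67,770 + $50,560 = $118,330
Base plus per-day: $36,050 + $118,330 = $154,380
Enhancement: 100% of $154,380 = $154,380
Enhanced fine: $154,380 + $154,380 = $308,760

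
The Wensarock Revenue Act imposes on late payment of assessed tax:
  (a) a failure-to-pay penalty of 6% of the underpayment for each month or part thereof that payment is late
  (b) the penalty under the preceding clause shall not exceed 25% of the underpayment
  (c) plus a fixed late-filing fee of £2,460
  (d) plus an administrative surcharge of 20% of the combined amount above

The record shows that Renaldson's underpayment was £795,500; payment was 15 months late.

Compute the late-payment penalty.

Accrued rate: 6% × 15 = 90%, capped at 25% → 25%
Failure-to-pay penalty: 25% of £795,500 = £198,875
Penalty before surcharge: £198,875 + £2,460 = £201,335
Administrative surcharge: 20% of £201,335 = £40,267
Total penalty: £201,335 + £40,267 = £241,602

Penalty: £241,602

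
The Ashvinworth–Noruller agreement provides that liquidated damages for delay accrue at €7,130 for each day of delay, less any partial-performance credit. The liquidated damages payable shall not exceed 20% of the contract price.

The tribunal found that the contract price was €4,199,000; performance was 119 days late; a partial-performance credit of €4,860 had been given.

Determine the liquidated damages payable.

€839,800

Per-day damages: 119 × €7,130 = €848,470
Less partial-performance credit: €848,470 − €4,860 = €843,610
Cap: 20% of €4,199,000 = €839,800
Cap at €839,800: €843,610 exceeds the cap → €839,800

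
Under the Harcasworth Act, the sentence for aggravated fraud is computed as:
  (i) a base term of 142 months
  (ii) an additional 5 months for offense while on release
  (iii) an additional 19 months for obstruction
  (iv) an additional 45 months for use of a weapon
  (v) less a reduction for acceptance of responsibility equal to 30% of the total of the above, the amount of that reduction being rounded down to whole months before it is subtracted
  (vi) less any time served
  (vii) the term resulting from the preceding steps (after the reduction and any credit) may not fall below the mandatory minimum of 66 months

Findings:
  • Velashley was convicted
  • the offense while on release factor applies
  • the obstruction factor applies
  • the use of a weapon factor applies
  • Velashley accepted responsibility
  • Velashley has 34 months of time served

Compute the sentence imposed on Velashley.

114 months

Offense while on release enhancement: +5 months
Obstruction enhancement: +19 months
Use of a weapon enhancement: +45 months
Adjusted term: 142 months + 5 months + 19 months + 45 months = 211 months
Acceptance of responsibility reduction: 30% of 211 months = 63 months (rounded down)
After reduction: 211 − 63 = 148 months
Less time served: 148 months − 34 months = 114 months
Minimum 66 months: 114 months meets the minimum, no increase.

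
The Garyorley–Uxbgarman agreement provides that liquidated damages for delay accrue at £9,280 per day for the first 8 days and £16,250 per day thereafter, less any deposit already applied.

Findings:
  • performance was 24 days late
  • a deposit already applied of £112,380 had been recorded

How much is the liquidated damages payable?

First 8 days: 8 × £9,280 = £74,240
Remaining days: (24 − 8) × £16,250 = £260,000
Accrued per-day damages: £74,240 + £260,000 = £334,240
Less deposit already applied: £334,240 − £112,380 = £221,860

£221,860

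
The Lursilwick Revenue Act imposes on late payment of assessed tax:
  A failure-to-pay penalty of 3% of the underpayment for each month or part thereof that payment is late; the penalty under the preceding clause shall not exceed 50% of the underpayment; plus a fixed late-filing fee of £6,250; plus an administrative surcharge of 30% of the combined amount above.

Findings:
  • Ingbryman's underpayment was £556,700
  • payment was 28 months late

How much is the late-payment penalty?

£369,980

Accrued rate: 3% × 28 = 84%, capped at 50% → 50%
Failure-to-pay penalty: 50% of £556,700 = £278,350
Penalty before surcharge: £278,350 + £6,250 = £284,600
Administrative surcharge: 30% of £284,600 = £85,380
Total penalty: £284,600 + £85,380 = £369,980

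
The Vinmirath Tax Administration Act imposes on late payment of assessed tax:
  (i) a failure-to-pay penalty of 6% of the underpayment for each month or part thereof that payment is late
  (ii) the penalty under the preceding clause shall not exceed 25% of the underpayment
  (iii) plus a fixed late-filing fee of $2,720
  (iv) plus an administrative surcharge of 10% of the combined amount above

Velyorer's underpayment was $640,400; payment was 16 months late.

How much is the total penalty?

Accrued rate: 6% × 16 = 96%, capped at 25% → 25%
Failure-to-pay penalty: 25% of $640,400 = $160,100
Penalty before surcharge: $160,100 + $2,720 = $162,820
Administrative surcharge: 10% of $162,820 = $16,282
Total penalty: $162,820 + $16,282 = $179,102

$179,102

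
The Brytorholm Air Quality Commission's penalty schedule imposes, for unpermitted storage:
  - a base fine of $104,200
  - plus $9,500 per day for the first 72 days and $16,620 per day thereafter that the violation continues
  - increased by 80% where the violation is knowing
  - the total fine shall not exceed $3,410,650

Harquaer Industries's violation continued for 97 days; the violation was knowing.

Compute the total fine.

Civil penalty: $2,166,660

First 72 days: 72 × $9,500 = $684,000
Remaining days: (97 − 72) × $16,620 = $415,500
Per-day component: $684,000 + $415,500 = $1,099,500
Base plus per-day: $104,200 + $1,099,500 = $1,203,700
Enhancement: 80% of $1,203,700 = $962,960
Enhanced fine: $1,203,700 + $962,960 = $2,166,660
Cap at $3,410,650: $2,166,660 is within the cap, no reduction.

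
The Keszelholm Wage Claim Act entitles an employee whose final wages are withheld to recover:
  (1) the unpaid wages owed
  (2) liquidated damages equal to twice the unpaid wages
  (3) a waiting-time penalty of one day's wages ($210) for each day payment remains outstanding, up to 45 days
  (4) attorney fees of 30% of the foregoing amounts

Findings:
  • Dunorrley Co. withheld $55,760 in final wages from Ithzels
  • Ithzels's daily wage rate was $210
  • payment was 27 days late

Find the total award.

Doubled: 2 × $55,760 = $111,520
Penalty days: min(27, 45) = 27
Waiting-time penalty: 27 × $210 = $5,670
Subtotal: $55,760 + $111,520 + $5,670 = $172,950
Attorney fees: 30% of $172,950 = $51,885
Total award: $172,950 + $51,885 = $224,835

Total award: $224,835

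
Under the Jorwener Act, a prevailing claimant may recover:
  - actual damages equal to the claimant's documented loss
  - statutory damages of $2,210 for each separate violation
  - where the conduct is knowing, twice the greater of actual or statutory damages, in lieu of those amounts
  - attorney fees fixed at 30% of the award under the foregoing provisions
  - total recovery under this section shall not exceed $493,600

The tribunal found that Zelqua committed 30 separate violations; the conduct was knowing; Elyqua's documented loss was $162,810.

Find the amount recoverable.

Statutory damages: 30 × $2,210 = $66,300
Greater of actual damages ($162,810) or statutory damages ($66,300): $162,810
Doubled: 2 × $162,810 = $325,620
Attorney fees: 30% of $325,620 = $97,686
Total before cap: $325,620 + $97,686 = $423,306
Cap at $493,600: $423,306 is within the cap, no reduction.

$423,306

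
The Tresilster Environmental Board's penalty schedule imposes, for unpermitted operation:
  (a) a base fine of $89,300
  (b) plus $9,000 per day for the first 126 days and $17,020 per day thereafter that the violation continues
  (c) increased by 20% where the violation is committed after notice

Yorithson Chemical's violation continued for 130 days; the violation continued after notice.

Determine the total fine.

First 126 days: 126 × $9,000 = $1,134,000
Remaining days: (130 − 126) × $17,020 = $68,080
Per-day component: $1,134,000 + $68,080 = $1,202,080
Base plus per-day: $89,300 + $1,202,080 = $1,291,380
Enhancement: 20% of $1,291,380 = $258,276
Enhanced fine: $1,291,380 + $258,276 = $1,549,656

Civil penalty: $1,549,656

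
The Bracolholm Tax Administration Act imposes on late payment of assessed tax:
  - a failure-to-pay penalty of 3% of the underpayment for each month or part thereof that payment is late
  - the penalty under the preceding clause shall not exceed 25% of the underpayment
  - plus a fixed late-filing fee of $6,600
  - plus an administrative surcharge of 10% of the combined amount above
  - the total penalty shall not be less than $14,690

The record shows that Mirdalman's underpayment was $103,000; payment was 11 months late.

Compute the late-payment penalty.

$35,585

Accrued rate: 3% × 11 = 33%, capped at 25% → 25%
Failure-to-pay penalty: 25% of $103,000 = $25,750
Penalty before surcharge: $25,750 + $6,600 = $32,350
Administrative surcharge: 10% of $32,350 = $3,235
Total penalty: $32,350 + $3,235 = $35,585
Minimum $14,690: $35,585 meets the minimum, no increase.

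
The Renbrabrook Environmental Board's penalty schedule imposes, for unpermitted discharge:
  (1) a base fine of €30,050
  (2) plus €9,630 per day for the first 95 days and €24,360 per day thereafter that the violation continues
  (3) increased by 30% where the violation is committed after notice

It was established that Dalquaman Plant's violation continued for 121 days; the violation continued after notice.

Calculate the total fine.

€2,051,738

First 95 days: 95 × €9,630 = €914,850
Remaining days: (121 − 95) × €24,360 = €633,360
Per-day component: €914,850 + €633,360 = €1,548,210
Base plus per-day: €30,050 + €1,548,210 = €1,578,260
Enhancement: 30% of €1,578,260 = €473,478
Enhanced fine: €1,578,260 + €473,478 = €2,051,738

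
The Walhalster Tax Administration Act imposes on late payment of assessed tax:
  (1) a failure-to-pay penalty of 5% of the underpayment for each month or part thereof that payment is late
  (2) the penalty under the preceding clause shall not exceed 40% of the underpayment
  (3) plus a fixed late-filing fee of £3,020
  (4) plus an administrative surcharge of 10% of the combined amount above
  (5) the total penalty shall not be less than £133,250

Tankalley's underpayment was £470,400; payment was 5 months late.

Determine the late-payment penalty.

Accrued rate: 5% × 5 = 25%, capped at 40% → 25%
Failure-to-pay penalty: 25% of £470,400 = £117,600
Penalty before surcharge: £117,600 + £3,020 = £120,620
Administrative surcharge: 10% of £120,620 = £12,062
Total penalty: £120,620 + £12,062 = £132,682
Minimum £133,250: £132,682 is below the minimum → £133,250

Penalty: £133,250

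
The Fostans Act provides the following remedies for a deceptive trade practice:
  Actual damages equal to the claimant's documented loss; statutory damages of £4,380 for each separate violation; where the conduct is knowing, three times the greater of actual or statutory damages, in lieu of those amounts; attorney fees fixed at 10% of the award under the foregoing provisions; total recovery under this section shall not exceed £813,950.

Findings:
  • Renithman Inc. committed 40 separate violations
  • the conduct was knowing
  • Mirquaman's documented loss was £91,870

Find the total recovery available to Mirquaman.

£578,160

Statutory damages: 40 × £4,380 = £175,200
Greater of actual damages (£91,870) or statutory damages (£175,200): £175,200
Trebled: 3 × £175,200 = £525,600
Attorney fees: 10% of £525,600 = £52,560
Total before cap: £525,600 + £52,560 = £578,160
Cap at £813,950: £578,160 is within the cap, no reduction.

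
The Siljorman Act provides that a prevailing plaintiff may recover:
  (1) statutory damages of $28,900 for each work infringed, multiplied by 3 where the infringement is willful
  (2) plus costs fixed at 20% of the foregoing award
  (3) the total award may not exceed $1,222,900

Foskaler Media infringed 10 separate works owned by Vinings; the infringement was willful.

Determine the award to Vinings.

Statutory damages: 10 × $28,900 = $289,000
Trebled: 3 × $289,000 = $867,000
Costs: 20% of $867,000 = $173,400
Award plus costs: $867,000 + $173,400 = $1,040,400
Cap at $1,222,900: $1,040,400 is within the cap, no reduction.

$1,040,400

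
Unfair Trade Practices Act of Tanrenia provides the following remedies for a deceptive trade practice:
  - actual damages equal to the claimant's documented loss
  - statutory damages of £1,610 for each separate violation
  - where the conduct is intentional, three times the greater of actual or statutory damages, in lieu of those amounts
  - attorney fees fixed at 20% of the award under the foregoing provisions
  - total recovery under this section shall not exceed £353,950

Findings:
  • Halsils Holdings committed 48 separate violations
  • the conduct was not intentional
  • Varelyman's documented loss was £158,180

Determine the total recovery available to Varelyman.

Statutory damages: 48 × £1,610 = £77,280
Conduct not intentional: the in-lieu enhancement does not apply.
Actual plus statutory damages: £158,180 + £77,280 = £235,460
Attorney fees: 20% of £235,460 = £47,092
Total before cap: £235,460 + £47,092 = £282,552
Cap at £353,950: £282,552 is within the cap, no reduction.

£282,552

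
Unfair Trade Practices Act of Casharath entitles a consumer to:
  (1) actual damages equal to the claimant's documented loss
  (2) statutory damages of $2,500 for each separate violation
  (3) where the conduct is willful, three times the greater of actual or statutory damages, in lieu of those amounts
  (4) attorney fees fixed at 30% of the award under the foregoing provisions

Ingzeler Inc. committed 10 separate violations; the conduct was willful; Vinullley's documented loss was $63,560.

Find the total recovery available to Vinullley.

$247,884

Statutory damages: 10 × $2,500 = $25,000
Greater of actual damages ($63,560) or statutory damages ($25,000): $63,560
Trebled: 3 × $63,560 = $190,680
Attorney fees: 30% of $190,680 = $57,204
Total recovery: $190,680 + $57,204 = $247,884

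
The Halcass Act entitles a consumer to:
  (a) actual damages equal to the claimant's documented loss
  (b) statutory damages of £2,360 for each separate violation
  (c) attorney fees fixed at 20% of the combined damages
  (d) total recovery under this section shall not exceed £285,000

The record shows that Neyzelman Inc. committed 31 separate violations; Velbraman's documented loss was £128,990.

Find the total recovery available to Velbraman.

£242,580

Statutory damages: 31 × £2,360 = £73,160
Combined damages: £128,990 + £73,160 = £202,150
Attorney fees: 20% of £202,150 = £40,430
Total before cap: £202,150 + £40,430 = £242,580
Cap at £285,000: £242,580 is within the cap, no reduction.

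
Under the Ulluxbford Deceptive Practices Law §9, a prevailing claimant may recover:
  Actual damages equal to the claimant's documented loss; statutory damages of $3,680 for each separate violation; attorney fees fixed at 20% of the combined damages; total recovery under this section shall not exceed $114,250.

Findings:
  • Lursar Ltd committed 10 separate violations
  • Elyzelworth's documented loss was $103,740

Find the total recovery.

Statutory damages: 10 × $3,680 = $36,800
Combined damages: $103,740 + $36,800 = $140,540
Attorney fees: 20% of $140,540 = $28,108
Total before cap: $140,540 + $28,108 = $168,648
Cap at $114,250: $168,648 exceeds the cap → $114,250

$114,250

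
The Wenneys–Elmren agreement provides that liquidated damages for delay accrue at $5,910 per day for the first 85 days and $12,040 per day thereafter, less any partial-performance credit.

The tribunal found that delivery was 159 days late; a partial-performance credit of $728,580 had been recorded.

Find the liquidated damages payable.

$664,730

First 85 days: 85 × $5,910 = $502,350
Remaining days: (159 − 85) × $12,040 = $890,960
Accrued per-day damages: $502,350 + $890,960 = $1,393,310
Less partial-performance credit: $1,393,310 − $728,580 = $664,730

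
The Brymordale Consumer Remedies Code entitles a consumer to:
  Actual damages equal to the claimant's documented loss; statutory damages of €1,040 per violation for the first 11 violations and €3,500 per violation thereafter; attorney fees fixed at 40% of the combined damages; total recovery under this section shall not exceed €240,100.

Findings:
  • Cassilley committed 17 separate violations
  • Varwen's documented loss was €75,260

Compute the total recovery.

First 11 violations: 11 × €1,040 = €11,440
Remaining violations: (17 − 11) × €3,500 = €21,000
Statutory damages: €11,440 + €21,000 = €32,440
Combined damages: €75,260 + €32,440 = €107,700
Attorney fees: 40% of €107,700 = €43,080
Total before cap: €107,700 + €43,080 = €150,780
Cap at €240,100: €150,780 is within the cap, no reduction.

€150,780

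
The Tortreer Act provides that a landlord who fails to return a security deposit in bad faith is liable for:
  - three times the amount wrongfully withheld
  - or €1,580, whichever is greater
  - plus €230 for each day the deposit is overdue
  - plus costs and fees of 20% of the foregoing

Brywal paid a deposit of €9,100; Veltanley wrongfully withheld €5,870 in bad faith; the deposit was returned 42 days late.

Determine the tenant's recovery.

Trebled: 3 × €5,870 = €17,610
Minimum €1,580: €17,610 meets the minimum, no increase.
Late-return penalty: 42 × €230 = €9,660
Damages plus late penalty: €17,610 + €9,660 = €27,270
Costs and fees: 20% of €27,270 = €5,454
Total recovery: €27,270 + €5,454 = €32,724

€32,724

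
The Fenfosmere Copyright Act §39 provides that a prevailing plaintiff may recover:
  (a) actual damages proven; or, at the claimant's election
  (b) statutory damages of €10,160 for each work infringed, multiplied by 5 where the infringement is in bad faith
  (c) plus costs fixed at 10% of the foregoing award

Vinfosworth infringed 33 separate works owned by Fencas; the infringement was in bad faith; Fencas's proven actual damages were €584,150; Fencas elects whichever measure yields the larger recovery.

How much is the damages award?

Statutory damages: 33 × €10,160 = €335,280
Multiplied by 5: 5 × €335,280 = €1,676,400
Greater of actual damages (€584,150) or enhanced statutory damages (€1,676,400): €1,676,400
Costs: 10% of €1,676,400 = €167,640
Award plus costs: €1,676,400 + €167,640 = €1,844,040

Award: €1,844,040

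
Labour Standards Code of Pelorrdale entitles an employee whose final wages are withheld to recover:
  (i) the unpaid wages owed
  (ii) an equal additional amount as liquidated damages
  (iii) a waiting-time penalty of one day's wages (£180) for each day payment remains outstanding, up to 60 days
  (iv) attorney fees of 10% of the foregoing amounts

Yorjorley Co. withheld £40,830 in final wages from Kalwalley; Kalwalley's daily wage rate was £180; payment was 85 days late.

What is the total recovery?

£101,706

Liquidated damages (equal amount): £40,830
Penalty days: min(85, 60) = 60
Waiting-time penalty: 60 × £180 = £10,800
Subtotal: £40,830 + £40,830 + £10,800 = £92,460
Attorney fees: 10% of £92,460 = £9,246
Total award: £92,460 + £9,246 = £101,706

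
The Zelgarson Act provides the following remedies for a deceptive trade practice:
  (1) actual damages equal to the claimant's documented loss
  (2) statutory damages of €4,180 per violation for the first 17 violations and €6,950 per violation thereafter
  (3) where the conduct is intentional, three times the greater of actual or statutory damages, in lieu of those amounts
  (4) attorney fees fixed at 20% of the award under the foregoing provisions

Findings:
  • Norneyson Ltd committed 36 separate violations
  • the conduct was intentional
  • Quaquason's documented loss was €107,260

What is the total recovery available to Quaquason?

€731,196

First 17 violations: 17 × €4,180 = €71,060
Remaining violations: (36 − 17) × €6,950 = €132,050
Statutory damages: €71,060 + €132,050 = €203,110
Greater of actual damages (€107,260) or statutory damages (€203,110): €203,110
Trebled: 3 × €203,110 = €609,330
Attorney fees: 20% of €609,330 = €121,866
Total recovery: €609,330 + €121,866 = €731,196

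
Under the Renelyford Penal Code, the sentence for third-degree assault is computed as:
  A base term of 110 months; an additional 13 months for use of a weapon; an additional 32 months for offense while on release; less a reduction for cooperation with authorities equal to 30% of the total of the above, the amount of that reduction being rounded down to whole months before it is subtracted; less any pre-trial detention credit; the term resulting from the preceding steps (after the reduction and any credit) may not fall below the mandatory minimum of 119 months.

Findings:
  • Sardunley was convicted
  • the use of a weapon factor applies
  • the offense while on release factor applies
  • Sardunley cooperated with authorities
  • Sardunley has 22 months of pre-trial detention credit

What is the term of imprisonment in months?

119 months

Use of a weapon enhancement: +13 months
Offense while on release enhancement: +32 months
Adjusted term: 110 months + 13 months + 32 months = 155 months
Cooperation with authorities reduction: 30% of 155 months = 46 months (rounded down)
After reduction: 155 − 46 = 109 months
Less pre-trial detention credit: 109 months − 22 months = 87 months
Minimum 119 months: 87 months is below the minimum → 119 months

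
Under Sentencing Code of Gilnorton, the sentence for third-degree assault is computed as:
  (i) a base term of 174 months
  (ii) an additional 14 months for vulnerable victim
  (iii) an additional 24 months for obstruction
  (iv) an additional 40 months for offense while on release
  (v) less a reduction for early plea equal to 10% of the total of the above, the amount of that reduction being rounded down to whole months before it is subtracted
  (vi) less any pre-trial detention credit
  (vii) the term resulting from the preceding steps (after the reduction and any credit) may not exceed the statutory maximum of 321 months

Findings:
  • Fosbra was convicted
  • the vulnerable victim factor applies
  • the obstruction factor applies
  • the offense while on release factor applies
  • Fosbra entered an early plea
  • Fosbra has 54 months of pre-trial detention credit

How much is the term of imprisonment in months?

Vulnerable victim enhancement: +14 months
Obstruction enhancement: +24 months
Offense while on release enhancement: +40 months
Adjusted term: 174 months + 14 months + 24 months + 40 months = 252 months
Early plea reduction: 10% of 252 months = 25 months (rounded down)
After reduction: 252 − 25 = 227 months
Less pre-trial detention credit: 227 months − 54 months = 173 months
Cap at 321 months: 173 months is within the cap, no reduction.

173 months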